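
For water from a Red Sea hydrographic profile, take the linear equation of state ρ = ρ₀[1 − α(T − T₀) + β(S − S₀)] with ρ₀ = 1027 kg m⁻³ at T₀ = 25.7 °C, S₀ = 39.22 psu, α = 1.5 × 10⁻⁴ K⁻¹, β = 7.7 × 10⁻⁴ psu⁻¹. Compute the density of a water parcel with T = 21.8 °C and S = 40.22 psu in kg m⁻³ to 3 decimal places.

T − T₀ = -3.9 K, S − S₀ = +1.00 psu.
Bracket = 1 − α·(-3.9) + β·(+1.00) = 1 + (1.355 × 10⁻³) = 1.0013550.
ρ = 1027 × 1.0013550 = 1028.392 kg m⁻³.

1028.392 kg m⁻³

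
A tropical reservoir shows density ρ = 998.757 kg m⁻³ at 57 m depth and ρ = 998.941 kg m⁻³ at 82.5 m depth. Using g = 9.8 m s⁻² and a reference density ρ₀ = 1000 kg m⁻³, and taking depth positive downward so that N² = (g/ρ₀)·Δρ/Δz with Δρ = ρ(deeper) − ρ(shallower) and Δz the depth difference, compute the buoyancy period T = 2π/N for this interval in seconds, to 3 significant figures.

Δρ = 998.941 − 998.757 = 0.184 kg m⁻³ over Δz = 82.5 − 57 = 25.5 m.
N² = (9.8/1000) × (0.184/25.5) = 7.0714 × 10⁻⁵ s⁻².
N = √(7.0714 × 10⁻⁵) = 8.4092 × 10⁻³ rad s⁻¹, so T = 2π/N = 747.18 s ≈ 747 s.

747 s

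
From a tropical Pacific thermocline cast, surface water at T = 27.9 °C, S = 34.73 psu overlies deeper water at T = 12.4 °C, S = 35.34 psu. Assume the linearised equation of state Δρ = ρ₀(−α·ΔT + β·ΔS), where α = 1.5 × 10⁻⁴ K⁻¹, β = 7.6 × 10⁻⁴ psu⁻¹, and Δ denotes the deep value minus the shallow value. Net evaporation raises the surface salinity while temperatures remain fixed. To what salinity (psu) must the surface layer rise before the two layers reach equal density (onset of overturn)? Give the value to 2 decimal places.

38.40 psu

Neutral buoyancy requires −α(T_deep − T_surf) + β(S_deep − S_surf′) = 0.
S_surf′ = S_deep − (α/β)·ΔT = 35.34 − (1.5 × 10⁻⁴/7.6 × 10⁻⁴)·(-15.5) = 38.3992 psu.
Increase required: 38.3992 − 34.73 = 3.6692 psu.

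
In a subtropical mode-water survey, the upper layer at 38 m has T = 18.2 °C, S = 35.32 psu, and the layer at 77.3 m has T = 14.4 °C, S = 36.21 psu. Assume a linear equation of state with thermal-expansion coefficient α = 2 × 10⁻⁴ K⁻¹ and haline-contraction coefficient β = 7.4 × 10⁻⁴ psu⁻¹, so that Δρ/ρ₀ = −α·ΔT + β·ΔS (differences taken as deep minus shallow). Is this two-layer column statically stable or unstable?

ΔT = 14.4 − 18.2 = -3.8 K and ΔS = 36.21 − 35.32 = +0.89 psu (deep − shallow).
−αΔT = 7.60 × 10⁻⁴; βΔS = 6.586 × 10⁻⁴; sum Δρ/ρ₀ = 1.4186 × 10⁻³.
Δρ/ρ₀ > 0, so Δρ > 0: deeper water is denser → statically stable.

stable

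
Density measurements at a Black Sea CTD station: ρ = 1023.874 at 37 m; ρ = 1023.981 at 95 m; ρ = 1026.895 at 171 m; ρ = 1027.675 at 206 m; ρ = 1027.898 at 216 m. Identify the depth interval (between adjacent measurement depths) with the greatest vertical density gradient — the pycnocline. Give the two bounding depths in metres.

95–171 m

Compute the density gradient over each adjacent pair:
  37–95 m: Δρ/Δz = 0.107/58 = 1.8 × 10⁻³ kg m⁻⁴
  95–171 m: Δρ/Δz = 2.914/76 = 0.038 kg m⁻⁴
  171–206 m: Δρ/Δz = 0.780/35 = 0.022 kg m⁻⁴
  206–216 m: Δρ/Δz = 0.223/10 = 0.022 kg m⁻⁴
The largest gradient is in the 95–171 m interval — the pycnocline.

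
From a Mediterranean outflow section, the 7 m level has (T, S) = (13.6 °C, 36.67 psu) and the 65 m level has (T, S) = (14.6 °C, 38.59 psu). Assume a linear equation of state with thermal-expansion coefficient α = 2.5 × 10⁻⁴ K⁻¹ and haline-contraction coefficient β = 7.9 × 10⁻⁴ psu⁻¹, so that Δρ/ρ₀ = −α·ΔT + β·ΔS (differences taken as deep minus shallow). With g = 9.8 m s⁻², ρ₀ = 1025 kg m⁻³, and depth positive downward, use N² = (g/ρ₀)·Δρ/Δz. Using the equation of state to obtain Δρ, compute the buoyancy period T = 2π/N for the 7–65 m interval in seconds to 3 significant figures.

ΔT = +1.0 K, ΔS = +1.92 psu (deep − shallow).
Δρ/ρ₀ = −αΔT + βΔS = -2.50 × 10⁻⁴ + 1.5168 × 10⁻³ = 1.2668 × 10⁻³, so Δρ ≈ 1.298 kg m⁻³.
N² = (g/ρ₀)·Δρ/Δz = g·(Δρ/ρ₀)/Δz = 9.8 × 1.2668 × 10⁻³ / 58 = 2.1405 × 10⁻⁴ s⁻².
N = √(2.1405 × 10⁻⁴) = 0.014630 rad s⁻¹ → T = 2π/N = 429.47 s ≈ 429 s.

429 s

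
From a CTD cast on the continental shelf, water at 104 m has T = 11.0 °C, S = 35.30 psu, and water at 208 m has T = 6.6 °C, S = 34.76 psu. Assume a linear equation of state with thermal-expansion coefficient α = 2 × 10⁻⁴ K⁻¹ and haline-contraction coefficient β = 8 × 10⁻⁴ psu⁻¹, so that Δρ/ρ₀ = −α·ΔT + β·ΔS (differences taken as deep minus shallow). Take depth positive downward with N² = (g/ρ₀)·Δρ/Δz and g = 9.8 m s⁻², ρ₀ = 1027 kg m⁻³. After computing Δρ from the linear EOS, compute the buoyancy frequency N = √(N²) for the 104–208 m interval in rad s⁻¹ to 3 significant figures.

ΔT = -4.4 K, ΔS = -0.54 psu (deep − shallow).
Δρ/ρ₀ = −αΔT + βΔS = 8.80 × 10⁻⁴ − 4.32 × 10⁻⁴ = 4.48 × 10⁻⁴, so Δρ ≈ 0.4601 kg m⁻³.
N² = (g/ρ₀)·Δρ/Δz = g·(Δρ/ρ₀)/Δz = 9.8 × 4.48 × 10⁻⁴ / 104 = 4.2215 × 10⁻⁵ s⁻².
N = √(4.2215 × 10⁻⁵) = 6.4973 × 10⁻³ rad s⁻¹ ≈ 6.50 × 10⁻³ rad s⁻¹.

6.50 × 10⁻³ rad s⁻¹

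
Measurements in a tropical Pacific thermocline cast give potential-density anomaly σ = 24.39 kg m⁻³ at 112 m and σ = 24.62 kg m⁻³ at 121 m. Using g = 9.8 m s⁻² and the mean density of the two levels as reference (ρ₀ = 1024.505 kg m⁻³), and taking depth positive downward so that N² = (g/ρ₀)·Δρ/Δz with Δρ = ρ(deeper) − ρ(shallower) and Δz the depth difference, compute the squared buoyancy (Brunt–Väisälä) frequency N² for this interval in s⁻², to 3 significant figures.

2.44 × 10⁻⁴ s⁻²

Δρ = 1024.62 − 1024.39 = 0.23 kg m⁻³ over Δz = 121 − 112 = 9 m.
N² = (9.8/1024.505) × (0.23/9) = 2.4445 × 10⁻⁴ s⁻² ≈ 2.44 × 10⁻⁴ s⁻².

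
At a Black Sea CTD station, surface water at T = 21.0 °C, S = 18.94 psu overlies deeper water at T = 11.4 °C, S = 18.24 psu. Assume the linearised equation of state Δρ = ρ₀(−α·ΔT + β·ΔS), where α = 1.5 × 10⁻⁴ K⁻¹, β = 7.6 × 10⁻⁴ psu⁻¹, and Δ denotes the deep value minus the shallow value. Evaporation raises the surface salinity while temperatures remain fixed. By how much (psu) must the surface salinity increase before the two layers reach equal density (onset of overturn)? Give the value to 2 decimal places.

1.19 psu

Neutral buoyancy requires −α(T_deep − T_surf) + β(S_deep − S_surf′) = 0.
S_surf′ = S_deep − (α/β)·ΔT = 18.24 − (1.5 × 10⁻⁴/7.6 × 10⁻⁴)·(-9.6) = 20.1347 psu.
Increase required: 20.1347 − 18.94 = 1.1947 psu.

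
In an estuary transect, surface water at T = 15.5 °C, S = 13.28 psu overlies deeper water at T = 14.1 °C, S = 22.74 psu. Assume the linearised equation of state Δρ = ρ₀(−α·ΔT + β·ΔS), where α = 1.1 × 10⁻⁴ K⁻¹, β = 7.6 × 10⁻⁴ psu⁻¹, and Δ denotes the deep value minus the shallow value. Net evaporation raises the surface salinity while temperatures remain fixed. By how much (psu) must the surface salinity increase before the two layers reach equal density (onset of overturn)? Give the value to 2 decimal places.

Neutral buoyancy requires −α(T_deep − T_surf) + β(S_deep − S_surf′) = 0.
S_surf′ = S_deep − (α/β)·ΔT = 22.74 − (1.1 × 10⁻⁴/7.6 × 10⁻⁴)·(-1.4) = 22.9426 psu.
Increase required: 22.9426 − 13.28 = 9.6626 psu.

9.66 psu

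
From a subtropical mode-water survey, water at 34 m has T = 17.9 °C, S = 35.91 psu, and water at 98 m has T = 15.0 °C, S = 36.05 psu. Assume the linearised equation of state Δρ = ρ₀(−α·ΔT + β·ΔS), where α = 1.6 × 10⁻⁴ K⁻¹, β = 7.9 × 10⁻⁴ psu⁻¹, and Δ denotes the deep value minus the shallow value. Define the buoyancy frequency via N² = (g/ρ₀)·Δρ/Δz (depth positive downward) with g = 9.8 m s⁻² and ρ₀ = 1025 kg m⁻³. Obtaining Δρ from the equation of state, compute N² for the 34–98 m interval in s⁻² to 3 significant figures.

ΔT = -2.9 K, ΔS = +0.14 psu (deep − shallow).
Δρ/ρ₀ = −αΔT + βΔS = 4.64 × 10⁻⁴ + 1.106 × 10⁻⁴ = 5.746 × 10⁻⁴, so Δρ ≈ 0.5890 kg m⁻³.
N² = (g/ρ₀)·Δρ/Δz = g·(Δρ/ρ₀)/Δz = 9.8 × 5.746 × 10⁻⁴ / 64 = 8.7986 × 10⁻⁵ s⁻² ≈ 8.80 × 10⁻⁵ s⁻².

8.80 × 10⁻⁵ s⁻²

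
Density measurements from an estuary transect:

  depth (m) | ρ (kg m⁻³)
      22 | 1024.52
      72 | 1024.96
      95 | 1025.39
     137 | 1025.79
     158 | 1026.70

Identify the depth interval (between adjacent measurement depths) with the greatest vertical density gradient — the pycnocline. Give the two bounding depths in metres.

137–158 m

Compute the density gradient over each adjacent pair:
  22–72 m: Δρ/Δz = 0.44/50 = 8.8 × 10⁻³ kg m⁻⁴
  72–95 m: Δρ/Δz = 0.43/23 = 0.019 kg m⁻⁴
  95–137 m: Δρ/Δz = 0.40/42 = 9.5 × 10⁻³ kg m⁻⁴
  137–158 m: Δρ/Δz = 0.91/21 = 0.043 kg m⁻⁴
The largest gradient is in the 137–158 m interval — the pycnocline.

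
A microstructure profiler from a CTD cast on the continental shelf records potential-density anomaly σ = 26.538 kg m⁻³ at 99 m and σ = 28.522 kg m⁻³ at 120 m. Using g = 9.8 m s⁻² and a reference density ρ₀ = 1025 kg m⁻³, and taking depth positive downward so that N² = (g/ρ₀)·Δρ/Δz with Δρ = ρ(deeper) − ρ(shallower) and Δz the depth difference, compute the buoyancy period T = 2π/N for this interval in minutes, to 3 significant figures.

Δρ = 1028.522 − 1026.538 = 1.984 kg m⁻³ over Δz = 120 − 99 = 21 m.
N² = (9.8/1025) × (1.984/21) = 9.0328 × 10⁻⁴ s⁻².
N = √(9.0328 × 10⁻⁴) = 0.030055 rad s⁻¹, so T = 2π/N = 209.06 s = 3.4843 min ≈ 3.48 min.

3.48 min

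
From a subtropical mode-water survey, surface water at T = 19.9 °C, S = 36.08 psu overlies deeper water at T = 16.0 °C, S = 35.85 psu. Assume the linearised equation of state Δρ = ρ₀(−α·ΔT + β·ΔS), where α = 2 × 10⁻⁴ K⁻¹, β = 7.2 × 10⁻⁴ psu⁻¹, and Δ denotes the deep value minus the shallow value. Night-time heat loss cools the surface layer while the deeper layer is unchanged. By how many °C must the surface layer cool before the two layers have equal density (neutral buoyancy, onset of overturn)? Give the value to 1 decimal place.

Neutral buoyancy requires Δρ = 0, i.e. −α(T_deep − T_surf′) + β(S_deep − S_surf) = 0.
T_surf′ = T_deep − (β/α)·ΔS = 16.0 − (7.2 × 10⁻⁴/2 × 10⁻⁴)·(-0.23) = 16.828 °C.
Cooling required: 19.9 − (16.828) = 3.072 °C.

3.1 °C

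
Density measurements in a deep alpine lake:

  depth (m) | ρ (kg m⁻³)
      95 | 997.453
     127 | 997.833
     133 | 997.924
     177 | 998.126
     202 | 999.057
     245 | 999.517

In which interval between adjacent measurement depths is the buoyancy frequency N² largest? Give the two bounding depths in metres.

177–202 m

Compute the density gradient over each adjacent pair:
  95–127 m: Δρ/Δz = 0.380/32 = 0.012 kg m⁻⁴
  127–133 m: Δρ/Δz = 0.091/6 = 0.015 kg m⁻⁴
  133–177 m: Δρ/Δz = 0.202/44 = 4.6 × 10⁻³ kg m⁻⁴
  177–202 m: Δρ/Δz = 0.931/25 = 0.037 kg m⁻⁴
  202–245 m: Δρ/Δz = 0.460/43 = 0.011 kg m⁻⁴
The largest gradient is in the 177–202 m interval — the pycnocline.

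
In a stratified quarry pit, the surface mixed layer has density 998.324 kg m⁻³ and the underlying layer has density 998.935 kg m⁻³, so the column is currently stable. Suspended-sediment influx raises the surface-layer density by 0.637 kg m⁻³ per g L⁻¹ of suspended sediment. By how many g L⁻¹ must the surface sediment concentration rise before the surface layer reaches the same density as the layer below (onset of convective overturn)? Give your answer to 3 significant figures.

Density deficit of the surface layer: 998.935 − 998.324 = 0.611 kg m⁻³.
Required change = 0.611 / 0.637 = 0.959 g L⁻¹.

0.959 g L⁻¹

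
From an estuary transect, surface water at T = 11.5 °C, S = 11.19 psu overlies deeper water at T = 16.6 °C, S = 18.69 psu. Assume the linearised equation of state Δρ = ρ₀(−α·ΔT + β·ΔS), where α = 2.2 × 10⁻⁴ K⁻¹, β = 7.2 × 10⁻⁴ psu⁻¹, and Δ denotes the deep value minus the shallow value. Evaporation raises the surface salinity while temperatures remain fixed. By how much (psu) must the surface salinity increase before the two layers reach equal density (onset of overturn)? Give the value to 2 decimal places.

Neutral buoyancy requires −α(T_deep − T_surf) + β(S_deep − S_surf′) = 0.
S_surf′ = S_deep − (α/β)·ΔT = 18.69 − (2.2 × 10⁻⁴/7.2 × 10⁻⁴)·(+5.1) = 17.1317 psu.
Increase required: 17.1317 − 11.19 = 5.9417 psu.

5.94 psu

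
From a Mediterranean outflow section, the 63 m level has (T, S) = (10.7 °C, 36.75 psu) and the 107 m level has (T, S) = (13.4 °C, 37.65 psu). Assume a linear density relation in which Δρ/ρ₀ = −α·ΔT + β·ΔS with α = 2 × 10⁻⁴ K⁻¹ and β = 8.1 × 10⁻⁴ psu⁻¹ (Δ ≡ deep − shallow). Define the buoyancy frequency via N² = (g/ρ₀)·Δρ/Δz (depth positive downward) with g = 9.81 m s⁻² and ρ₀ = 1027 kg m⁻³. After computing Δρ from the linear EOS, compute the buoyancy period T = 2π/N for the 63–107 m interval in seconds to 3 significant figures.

ΔT = +2.7 K, ΔS = +0.90 psu (deep − shallow).
Δρ/ρ₀ = −αΔT + βΔS = -5.40 × 10⁻⁴ + 7.29 × 10⁻⁴ = 1.89 × 10⁻⁴, so Δρ ≈ 0.1941 kg m⁻³.
N² = (g/ρ₀)·Δρ/Δz = g·(Δρ/ρ₀)/Δz = 9.81 × 1.89 × 10⁻⁴ / 44 = 4.2138 × 10⁻⁵ s⁻².
N = √(4.2138 × 10⁻⁵) = 6.4914 × 10⁻³ rad s⁻¹ → T = 2π/N = 967.92 s ≈ 968 s.

968 s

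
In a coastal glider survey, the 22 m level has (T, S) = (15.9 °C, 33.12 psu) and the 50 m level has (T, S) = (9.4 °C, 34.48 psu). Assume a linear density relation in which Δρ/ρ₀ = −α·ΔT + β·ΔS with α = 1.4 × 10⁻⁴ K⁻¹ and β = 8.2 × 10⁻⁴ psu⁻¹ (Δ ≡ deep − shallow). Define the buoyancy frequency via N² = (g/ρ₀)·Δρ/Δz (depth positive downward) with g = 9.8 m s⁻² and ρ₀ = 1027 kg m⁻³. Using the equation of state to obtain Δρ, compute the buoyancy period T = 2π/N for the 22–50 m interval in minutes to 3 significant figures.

ΔT = -6.5 K, ΔS = +1.36 psu (deep − shallow).
Δρ/ρ₀ = −αΔT + βΔS = 9.10 × 10⁻⁴ + 1.1152 × 10⁻³ = 2.0252 × 10⁻³, so Δρ ≈ 2.080 kg m⁻³.
N² = (g/ρ₀)·Δρ/Δz = g·(Δρ/ρ₀)/Δz = 9.8 × 2.0252 × 10⁻³ / 28 = 7.0882 × 10⁻⁴ s⁻².
N = √(7.0882 × 10⁻⁴) = 0.026624 rad s⁻¹ → T = 2π/N = 236.00 s = 3.9333 min ≈ 3.93 min.

3.93 min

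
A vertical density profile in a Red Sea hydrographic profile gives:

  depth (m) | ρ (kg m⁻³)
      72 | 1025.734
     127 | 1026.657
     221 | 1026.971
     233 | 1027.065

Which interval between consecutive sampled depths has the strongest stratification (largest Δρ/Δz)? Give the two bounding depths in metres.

Compute the density gradient over each adjacent pair:
  72–127 m: Δρ/Δz = 0.923/55 = 0.017 kg m⁻⁴
  127–221 m: Δρ/Δz = 0.314/94 = 3.3 × 10⁻³ kg m⁻⁴
  221–233 m: Δρ/Δz = 0.094/12 = 7.8 × 10⁻³ kg m⁻⁴
The largest gradient is in the 72–127 m interval — the pycnocline.

72–127 m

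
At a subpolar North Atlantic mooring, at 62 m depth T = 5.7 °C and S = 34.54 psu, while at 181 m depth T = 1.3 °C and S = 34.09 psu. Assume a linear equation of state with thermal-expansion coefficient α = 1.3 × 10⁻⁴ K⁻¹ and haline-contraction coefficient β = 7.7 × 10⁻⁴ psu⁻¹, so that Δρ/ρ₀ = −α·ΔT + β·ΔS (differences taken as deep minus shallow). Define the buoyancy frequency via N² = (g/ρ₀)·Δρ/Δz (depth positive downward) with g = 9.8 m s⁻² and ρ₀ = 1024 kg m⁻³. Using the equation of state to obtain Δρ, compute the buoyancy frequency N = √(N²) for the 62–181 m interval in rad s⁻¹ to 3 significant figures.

ΔT = -4.4 K, ΔS = -0.45 psu (deep − shallow).
Δρ/ρ₀ = −αΔT + βΔS = 5.72 × 10⁻⁴ − 3.465 × 10⁻⁴ = 2.255 × 10⁻⁴, so Δρ ≈ 0.2309 kg m⁻³.
N² = (g/ρ₀)·Δρ/Δz = g·(Δρ/ρ₀)/Δz = 9.8 × 2.255 × 10⁻⁴ / 119 = 1.8571 × 10⁻⁵ s⁻².
N = √(1.8571 × 10⁻⁵) = 4.3094 × 10⁻³ rad s⁻¹ ≈ 4.31 × 10⁻³ rad s⁻¹.

4.31 × 10⁻³ rad s⁻¹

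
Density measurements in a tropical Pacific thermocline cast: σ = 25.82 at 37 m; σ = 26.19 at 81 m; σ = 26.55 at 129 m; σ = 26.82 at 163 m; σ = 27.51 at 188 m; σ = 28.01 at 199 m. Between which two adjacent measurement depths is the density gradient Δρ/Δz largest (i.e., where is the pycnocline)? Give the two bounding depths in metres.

188–199 m

Compute the density gradient over each adjacent pair:
  37–81 m: Δρ/Δz = 0.37/44 = 8.4 × 10⁻³ kg m⁻⁴
  81–129 m: Δρ/Δz = 0.36/48 = 7.5 × 10⁻³ kg m⁻⁴
  129–163 m: Δρ/Δz = 0.27/34 = 7.9 × 10⁻³ kg m⁻⁴
  163–188 m: Δρ/Δz = 0.69/25 = 0.028 kg m⁻⁴
  188–199 m: Δρ/Δz = 0.50/11 = 0.045 kg m⁻⁴
The largest gradient is in the 188–199 m interval — the pycnocline.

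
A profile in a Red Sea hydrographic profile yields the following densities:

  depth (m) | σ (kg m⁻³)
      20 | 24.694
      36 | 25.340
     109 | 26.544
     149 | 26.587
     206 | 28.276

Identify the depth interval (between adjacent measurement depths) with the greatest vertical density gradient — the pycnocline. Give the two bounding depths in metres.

20–36 m

Compute the density gradient over each adjacent pair:
  20–36 m: Δρ/Δz = 0.646/16 = 0.040 kg m⁻⁴
  36–109 m: Δρ/Δz = 1.204/73 = 0.016 kg m⁻⁴
  109–149 m: Δρ/Δz = 0.043/40 = 1.1 × 10⁻³ kg m⁻⁴
  149–206 m: Δρ/Δz = 1.689/57 = 0.030 kg m⁻⁴
The largest gradient is in the 20–36 m interval — the pycnocline.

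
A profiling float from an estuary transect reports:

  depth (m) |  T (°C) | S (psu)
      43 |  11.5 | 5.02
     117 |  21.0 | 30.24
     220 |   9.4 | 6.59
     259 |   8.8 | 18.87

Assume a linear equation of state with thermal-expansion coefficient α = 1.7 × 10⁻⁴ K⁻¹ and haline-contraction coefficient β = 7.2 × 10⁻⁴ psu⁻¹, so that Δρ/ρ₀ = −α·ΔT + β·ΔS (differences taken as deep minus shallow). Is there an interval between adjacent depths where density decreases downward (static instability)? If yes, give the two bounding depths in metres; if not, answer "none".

Evaluate Δρ/ρ₀ = −αΔT + βΔS across each adjacent pair:
  43–117 m: −αΔT+βΔS = −(1.7 × 10⁻⁴)(+9.5)+(7.2 × 10⁻⁴)(+25.22) = 0.017 → stable
  117–220 m: −αΔT+βΔS = −(1.7 × 10⁻⁴)(-11.6)+(7.2 × 10⁻⁴)(-23.65) = -0.015 → UNSTABLE
  220–259 m: −αΔT+βΔS = −(1.7 × 10⁻⁴)(-0.6)+(7.2 × 10⁻⁴)(+12.28) = 8.9 × 10⁻³ → stable
The 117–220 m interval has Δρ < 0: lighter water underlies denser water.

117–220 m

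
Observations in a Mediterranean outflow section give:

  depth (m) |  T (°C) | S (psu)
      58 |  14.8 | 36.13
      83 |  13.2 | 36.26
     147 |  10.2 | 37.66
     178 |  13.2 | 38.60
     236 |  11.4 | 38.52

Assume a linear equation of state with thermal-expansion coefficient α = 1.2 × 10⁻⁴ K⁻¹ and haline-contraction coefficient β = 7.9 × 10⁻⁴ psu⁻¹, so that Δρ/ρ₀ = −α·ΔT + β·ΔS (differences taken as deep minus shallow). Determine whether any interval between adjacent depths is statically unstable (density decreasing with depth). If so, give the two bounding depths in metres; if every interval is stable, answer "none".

none

Evaluate Δρ/ρ₀ = −αΔT + βΔS across each adjacent pair:
  58–83 m: −αΔT+βΔS = −(1.2 × 10⁻⁴)(-1.6)+(7.9 × 10⁻⁴)(+0.13) = 2.9 × 10⁻⁴ → stable
  83–147 m: −αΔT+βΔS = −(1.2 × 10⁻⁴)(-3.0)+(7.9 × 10⁻⁴)(+1.40) = 1.5 × 10⁻³ → stable
  147–178 m: −αΔT+βΔS = −(1.2 × 10⁻⁴)(+3.0)+(7.9 × 10⁻⁴)(+0.94) = 3.8 × 10⁻⁴ → stable
  178–236 m: −αΔT+βΔS = −(1.2 × 10⁻⁴)(-1.8)+(7.9 × 10⁻⁴)(-0.08) = 1.5 × 10⁻⁴ → stable
Every interval has Δρ > 0: the column is stably stratified throughout.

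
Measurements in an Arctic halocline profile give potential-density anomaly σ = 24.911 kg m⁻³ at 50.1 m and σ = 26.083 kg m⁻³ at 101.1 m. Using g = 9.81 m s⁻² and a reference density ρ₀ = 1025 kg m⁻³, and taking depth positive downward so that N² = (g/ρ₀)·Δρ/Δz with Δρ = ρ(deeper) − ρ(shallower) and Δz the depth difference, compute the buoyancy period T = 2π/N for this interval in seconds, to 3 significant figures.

Δρ = 1026.083 − 1024.911 = 1.172 kg m⁻³ over Δz = 101.1 − 50.1 = 51 m.
N² = (9.81/1025) × (1.172/51) = 2.1994 × 10⁻⁴ s⁻².
N = √(2.1994 × 10⁻⁴) = 0.014830 rad s⁻¹, so T = 2π/N = 423.68 s ≈ 424 s.

424 s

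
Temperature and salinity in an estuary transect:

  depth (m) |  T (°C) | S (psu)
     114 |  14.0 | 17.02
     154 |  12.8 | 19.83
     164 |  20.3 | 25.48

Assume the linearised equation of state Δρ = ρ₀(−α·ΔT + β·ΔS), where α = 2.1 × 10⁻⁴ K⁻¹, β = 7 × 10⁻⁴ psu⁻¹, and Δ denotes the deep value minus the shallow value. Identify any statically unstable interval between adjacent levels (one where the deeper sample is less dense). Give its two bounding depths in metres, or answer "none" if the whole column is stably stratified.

Evaluate Δρ/ρ₀ = −αΔT + βΔS across each adjacent pair:
  114–154 m: −αΔT+βΔS = −(2.1 × 10⁻⁴)(-1.2)+(7 × 10⁻⁴)(+2.81) = 2.2 × 10⁻³ → stable
  154–164 m: −αΔT+βΔS = −(2.1 × 10⁻⁴)(+7.5)+(7 × 10⁻⁴)(+5.65) = 2.4 × 10⁻³ → stable
Every interval has Δρ > 0: the column is stably stratified throughout.

none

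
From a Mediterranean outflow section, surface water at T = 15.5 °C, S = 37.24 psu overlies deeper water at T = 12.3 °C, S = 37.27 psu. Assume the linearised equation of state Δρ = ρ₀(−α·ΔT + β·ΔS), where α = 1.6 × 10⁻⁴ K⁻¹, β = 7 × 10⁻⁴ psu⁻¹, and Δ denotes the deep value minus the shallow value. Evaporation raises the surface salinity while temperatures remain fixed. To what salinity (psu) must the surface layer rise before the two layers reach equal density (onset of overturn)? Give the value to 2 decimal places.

38.00 psu

Neutral buoyancy requires −α(T_deep − T_surf) + β(S_deep − S_surf′) = 0.
S_surf′ = S_deep − (α/β)·ΔT = 37.27 − (1.6 × 10⁻⁴/7 × 10⁻⁴)·(-3.2) = 38.0014 psu.
Increase required: 38.0014 − 37.24 = 0.7614 psu.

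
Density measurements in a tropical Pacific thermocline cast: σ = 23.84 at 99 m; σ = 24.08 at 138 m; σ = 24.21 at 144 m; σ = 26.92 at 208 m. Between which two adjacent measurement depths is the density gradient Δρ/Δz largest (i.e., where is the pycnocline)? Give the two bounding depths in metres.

Compute the density gradient over each adjacent pair:
  99–138 m: Δρ/Δz = 0.24/39 = 6.2 × 10⁻³ kg m⁻⁴
  138–144 m: Δρ/Δz = 0.13/6 = 0.022 kg m⁻⁴
  144–208 m: Δρ/Δz = 2.71/64 = 0.042 kg m⁻⁴
The largest gradient is in the 144–208 m interval — the pycnocline.

144–208 m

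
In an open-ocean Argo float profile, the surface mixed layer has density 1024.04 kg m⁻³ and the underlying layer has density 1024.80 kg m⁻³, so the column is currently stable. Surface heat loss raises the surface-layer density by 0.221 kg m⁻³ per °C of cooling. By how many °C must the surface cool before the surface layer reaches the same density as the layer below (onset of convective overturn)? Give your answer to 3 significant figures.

3.44 °C

Density deficit of the surface layer: 1024.80 − 1024.04 = 0.76 kg m⁻³.
Required change = 0.76 / 0.221 = 3.44 °C.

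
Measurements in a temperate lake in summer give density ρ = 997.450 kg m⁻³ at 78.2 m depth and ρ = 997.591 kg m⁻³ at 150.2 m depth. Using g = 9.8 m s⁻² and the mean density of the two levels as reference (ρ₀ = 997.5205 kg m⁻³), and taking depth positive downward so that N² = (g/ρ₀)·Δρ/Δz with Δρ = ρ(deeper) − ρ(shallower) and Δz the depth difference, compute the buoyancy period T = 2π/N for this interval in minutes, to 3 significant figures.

23.9 min

Δρ = 997.591 − 997.450 = 0.141 kg m⁻³ over Δz = 150.2 − 78.2 = 72 m.
N² = (9.8/997.5205) × (0.141/72) = 1.9239 × 10⁻⁵ s⁻².
N = √(1.9239 × 10⁻⁵) = 4.3862 × 10⁻³ rad s⁻¹, so T = 2π/N = 1.4325 × 10³ s = 23.875 min ≈ 23.9 min.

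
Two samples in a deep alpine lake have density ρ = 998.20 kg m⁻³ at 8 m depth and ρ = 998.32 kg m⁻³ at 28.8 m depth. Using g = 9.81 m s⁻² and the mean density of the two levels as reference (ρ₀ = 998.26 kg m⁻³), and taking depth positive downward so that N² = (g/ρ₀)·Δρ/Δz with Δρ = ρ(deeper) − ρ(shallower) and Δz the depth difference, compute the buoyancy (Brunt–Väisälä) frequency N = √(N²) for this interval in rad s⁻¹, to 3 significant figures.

7.53 × 10⁻³ rad s⁻¹

Δρ = 998.32 − 998.20 = 0.12 kg m⁻³ over Δz = 28.8 − 8 = 20.8 m.
N² = (9.81/998.26) × (0.12/20.8) = 5.6695 × 10⁻⁵ s⁻².
N = √(5.6695 × 10⁻⁵) = 7.5296 × 10⁻³ rad s⁻¹ ≈ 7.53 × 10⁻³ rad s⁻¹.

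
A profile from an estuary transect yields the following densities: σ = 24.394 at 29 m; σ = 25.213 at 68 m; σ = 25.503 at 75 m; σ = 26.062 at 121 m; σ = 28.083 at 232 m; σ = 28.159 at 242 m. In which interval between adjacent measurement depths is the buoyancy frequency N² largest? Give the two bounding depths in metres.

Compute the density gradient over each adjacent pair:
  29–68 m: Δρ/Δz = 0.819/39 = 0.021 kg m⁻⁴
  68–75 m: Δρ/Δz = 0.290/7 = 0.041 kg m⁻⁴
  75–121 m: Δρ/Δz = 0.559/46 = 0.012 kg m⁻⁴
  121–232 m: Δρ/Δz = 2.021/111 = 0.018 kg m⁻⁴
  232–242 m: Δρ/Δz = 0.076/10 = 7.6 × 10⁻³ kg m⁻⁴
The largest gradient is in the 68–75 m interval — the pycnocline.

68–75 m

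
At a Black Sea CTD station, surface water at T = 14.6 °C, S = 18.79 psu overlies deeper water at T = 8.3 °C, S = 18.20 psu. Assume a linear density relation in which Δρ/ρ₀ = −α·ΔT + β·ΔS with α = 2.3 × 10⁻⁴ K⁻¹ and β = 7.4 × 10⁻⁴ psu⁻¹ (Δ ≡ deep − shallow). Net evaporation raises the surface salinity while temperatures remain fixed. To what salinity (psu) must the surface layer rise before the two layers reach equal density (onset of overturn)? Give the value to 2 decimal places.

20.16 psu

Neutral buoyancy requires −α(T_deep − T_surf) + β(S_deep − S_surf′) = 0.
S_surf′ = S_deep − (α/β)·ΔT = 18.20 − (2.3 × 10⁻⁴/7.4 × 10⁻⁴)·(-6.3) = 20.1581 psu.
Increase required: 20.1581 − 18.79 = 1.3681 psu.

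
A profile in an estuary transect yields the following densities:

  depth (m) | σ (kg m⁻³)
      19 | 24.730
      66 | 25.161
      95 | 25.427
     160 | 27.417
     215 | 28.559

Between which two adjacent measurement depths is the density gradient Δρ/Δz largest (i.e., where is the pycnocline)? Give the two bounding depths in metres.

95–160 m

Compute the density gradient over each adjacent pair:
  19–66 m: Δρ/Δz = 0.431/47 = 9.2 × 10⁻³ kg m⁻⁴
  66–95 m: Δρ/Δz = 0.266/29 = 9.2 × 10⁻³ kg m⁻⁴
  95–160 m: Δρ/Δz = 1.990/65 = 0.031 kg m⁻⁴
  160–215 m: Δρ/Δz = 1.142/55 = 0.021 kg m⁻⁴
The largest gradient is in the 95–160 m interval — the pycnocline.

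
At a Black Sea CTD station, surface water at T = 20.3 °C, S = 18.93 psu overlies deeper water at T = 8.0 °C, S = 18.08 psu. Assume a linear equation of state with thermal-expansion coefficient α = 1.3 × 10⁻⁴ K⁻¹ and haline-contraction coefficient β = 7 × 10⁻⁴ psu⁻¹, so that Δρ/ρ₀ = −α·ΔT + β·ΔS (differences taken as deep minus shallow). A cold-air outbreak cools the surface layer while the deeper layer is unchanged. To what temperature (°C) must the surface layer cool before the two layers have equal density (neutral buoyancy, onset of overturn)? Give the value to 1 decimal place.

12.6 °C

Neutral buoyancy requires Δρ = 0, i.e. −α(T_deep − T_surf′) + β(S_deep − S_surf) = 0.
T_surf′ = T_deep − (β/α)·ΔS = 8.0 − (7 × 10⁻⁴/1.3 × 10⁻⁴)·(-0.85) = 12.577 °C.
Cooling required: 20.3 − (12.577) = 7.723 °C.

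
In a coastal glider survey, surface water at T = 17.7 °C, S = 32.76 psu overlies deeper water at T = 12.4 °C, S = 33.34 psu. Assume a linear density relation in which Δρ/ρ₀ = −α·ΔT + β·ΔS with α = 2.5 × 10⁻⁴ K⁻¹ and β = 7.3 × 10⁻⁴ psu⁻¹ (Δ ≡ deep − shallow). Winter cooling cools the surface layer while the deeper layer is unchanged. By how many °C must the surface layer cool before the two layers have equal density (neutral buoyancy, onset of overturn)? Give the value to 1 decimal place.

Neutral buoyancy requires Δρ = 0, i.e. −α(T_deep − T_surf′) + β(S_deep − S_surf) = 0.
T_surf′ = T_deep − (β/α)·ΔS = 12.4 − (7.3 × 10⁻⁴/2.5 × 10⁻⁴)·(+0.58) = 10.706 °C.
Cooling required: 17.7 − (10.706) = 6.994 °C.

7.0 °C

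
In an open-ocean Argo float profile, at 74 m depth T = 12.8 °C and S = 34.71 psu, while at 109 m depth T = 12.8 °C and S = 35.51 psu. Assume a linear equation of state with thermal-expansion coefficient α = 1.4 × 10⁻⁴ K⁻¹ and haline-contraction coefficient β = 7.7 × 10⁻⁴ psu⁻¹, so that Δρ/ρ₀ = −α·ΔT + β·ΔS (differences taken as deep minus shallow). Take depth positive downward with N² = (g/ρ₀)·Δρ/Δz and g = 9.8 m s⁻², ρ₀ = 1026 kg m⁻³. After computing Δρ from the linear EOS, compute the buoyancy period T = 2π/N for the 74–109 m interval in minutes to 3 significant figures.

7.97 min

ΔT = +0.0 K, ΔS = +0.80 psu (deep − shallow).
Δρ/ρ₀ = −αΔT + βΔS = 0 + 6.16 × 10⁻⁴ = 6.16 × 10⁻⁴, so Δρ ≈ 0.6320 kg m⁻³.
N² = (g/ρ₀)·Δρ/Δz = g·(Δρ/ρ₀)/Δz = 9.8 × 6.16 × 10⁻⁴ / 35 = 1.7248 × 10⁻⁴ s⁻².
N = √(1.7248 × 10⁻⁴) = 0.013133 rad s⁻¹ → T = 2π/N = 478.43 s = 7.9738 min ≈ 7.97 min.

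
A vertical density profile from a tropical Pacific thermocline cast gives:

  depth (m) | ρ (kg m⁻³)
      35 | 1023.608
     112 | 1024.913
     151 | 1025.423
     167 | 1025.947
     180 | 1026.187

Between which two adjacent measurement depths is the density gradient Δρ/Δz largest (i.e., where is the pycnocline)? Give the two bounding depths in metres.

Compute the density gradient over each adjacent pair:
  35–112 m: Δρ/Δz = 1.305/77 = 0.017 kg m⁻⁴
  112–151 m: Δρ/Δz = 0.510/39 = 0.013 kg m⁻⁴
  151–167 m: Δρ/Δz = 0.524/16 = 0.033 kg m⁻⁴
  167–180 m: Δρ/Δz = 0.240/13 = 0.018 kg m⁻⁴
The largest gradient is in the 151–167 m interval — the pycnocline.

151–167 m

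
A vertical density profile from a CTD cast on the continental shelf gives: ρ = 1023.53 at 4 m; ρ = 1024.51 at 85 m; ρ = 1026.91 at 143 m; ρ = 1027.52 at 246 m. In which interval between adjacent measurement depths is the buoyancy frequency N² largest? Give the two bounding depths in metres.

Compute the density gradient over each adjacent pair:
  4–85 m: Δρ/Δz = 0.98/81 = 0.012 kg m⁻⁴
  85–143 m: Δρ/Δz = 2.40/58 = 0.041 kg m⁻⁴
  143–246 m: Δρ/Δz = 0.61/103 = 5.9 × 10⁻³ kg m⁻⁴
The largest gradient is in the 85–143 m interval — the pycnocline.

85–143 m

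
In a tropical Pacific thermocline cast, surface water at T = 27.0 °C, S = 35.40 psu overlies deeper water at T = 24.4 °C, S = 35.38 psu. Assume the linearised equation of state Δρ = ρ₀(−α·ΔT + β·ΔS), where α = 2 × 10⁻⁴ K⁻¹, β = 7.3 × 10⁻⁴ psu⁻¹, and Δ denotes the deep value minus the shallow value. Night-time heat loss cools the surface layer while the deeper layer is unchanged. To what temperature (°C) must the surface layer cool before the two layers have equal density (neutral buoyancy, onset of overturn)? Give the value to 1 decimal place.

24.5 °C

Neutral buoyancy requires Δρ = 0, i.e. −α(T_deep − T_surf′) + β(S_deep − S_surf) = 0.
T_surf′ = T_deep − (β/α)·ΔS = 24.4 − (7.3 × 10⁻⁴/2 × 10⁻⁴)·(-0.02) = 24.473 °C.
Cooling required: 27.0 − (24.473) = 2.527 °C.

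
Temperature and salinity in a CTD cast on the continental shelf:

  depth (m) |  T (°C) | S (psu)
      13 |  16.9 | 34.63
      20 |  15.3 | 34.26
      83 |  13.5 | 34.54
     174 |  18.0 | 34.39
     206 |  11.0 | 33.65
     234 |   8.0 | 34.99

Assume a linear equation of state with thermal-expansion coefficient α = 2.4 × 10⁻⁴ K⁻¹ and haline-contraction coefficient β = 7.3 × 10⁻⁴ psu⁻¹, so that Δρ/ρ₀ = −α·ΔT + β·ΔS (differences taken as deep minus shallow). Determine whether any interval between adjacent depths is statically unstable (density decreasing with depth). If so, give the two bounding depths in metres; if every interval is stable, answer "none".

83–174 m

Evaluate Δρ/ρ₀ = −αΔT + βΔS across each adjacent pair:
  13–20 m: −αΔT+βΔS = −(2.4 × 10⁻⁴)(-1.6)+(7.3 × 10⁻⁴)(-0.37) = 1.1 × 10⁻⁴ → stable
  20–83 m: −αΔT+βΔS = −(2.4 × 10⁻⁴)(-1.8)+(7.3 × 10⁻⁴)(+0.28) = 6.4 × 10⁻⁴ → stable
  83–174 m: −αΔT+βΔS = −(2.4 × 10⁻⁴)(+4.5)+(7.3 × 10⁻⁴)(-0.15) = -1.2 × 10⁻³ → UNSTABLE
  174–206 m: −αΔT+βΔS = −(2.4 × 10⁻⁴)(-7.0)+(7.3 × 10⁻⁴)(-0.74) = 1.1 × 10⁻³ → stable
  206–234 m: −αΔT+βΔS = −(2.4 × 10⁻⁴)(-3.0)+(7.3 × 10⁻⁴)(+1.34) = 1.7 × 10⁻³ → stable
The 83–174 m interval has Δρ < 0: lighter water underlies denser water.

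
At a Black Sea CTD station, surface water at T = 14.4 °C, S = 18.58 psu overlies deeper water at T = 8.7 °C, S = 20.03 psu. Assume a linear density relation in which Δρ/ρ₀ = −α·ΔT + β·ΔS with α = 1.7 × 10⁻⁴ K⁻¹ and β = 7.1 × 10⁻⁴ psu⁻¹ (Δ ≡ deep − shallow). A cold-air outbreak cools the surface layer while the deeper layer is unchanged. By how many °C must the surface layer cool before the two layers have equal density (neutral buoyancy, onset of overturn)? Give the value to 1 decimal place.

11.8 °C

Neutral buoyancy requires Δρ = 0, i.e. −α(T_deep − T_surf′) + β(S_deep − S_surf) = 0.
T_surf′ = T_deep − (β/α)·ΔS = 8.7 − (7.1 × 10⁻⁴/1.7 × 10⁻⁴)·(+1.45) = 2.644 °C.
Cooling required: 14.4 − (2.644) = 11.756 °C.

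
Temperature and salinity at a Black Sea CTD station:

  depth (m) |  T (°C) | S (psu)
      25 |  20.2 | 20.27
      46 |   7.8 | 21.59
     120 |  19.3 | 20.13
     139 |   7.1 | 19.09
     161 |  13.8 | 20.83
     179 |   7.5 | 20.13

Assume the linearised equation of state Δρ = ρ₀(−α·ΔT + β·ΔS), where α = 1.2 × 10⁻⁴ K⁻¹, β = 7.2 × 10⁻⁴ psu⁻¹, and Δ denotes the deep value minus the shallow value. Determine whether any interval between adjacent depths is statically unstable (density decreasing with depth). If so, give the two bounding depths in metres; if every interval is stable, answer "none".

46–120 m

Evaluate Δρ/ρ₀ = −αΔT + βΔS across each adjacent pair:
  25–46 m: −αΔT+βΔS = −(1.2 × 10⁻⁴)(-12.4)+(7.2 × 10⁻⁴)(+1.32) = 2.4 × 10⁻³ → stable
  46–120 m: −αΔT+βΔS = −(1.2 × 10⁻⁴)(+11.5)+(7.2 × 10⁻⁴)(-1.46) = -2.4 × 10⁻³ → UNSTABLE
  120–139 m: −αΔT+βΔS = −(1.2 × 10⁻⁴)(-12.2)+(7.2 × 10⁻⁴)(-1.04) = 7.2 × 10⁻⁴ → stable
  139–161 m: −αΔT+βΔS = −(1.2 × 10⁻⁴)(+6.7)+(7.2 × 10⁻⁴)(+1.74) = 4.5 × 10⁻⁴ → stable
  161–179 m: −αΔT+βΔS = −(1.2 × 10⁻⁴)(-6.3)+(7.2 × 10⁻⁴)(-0.70) = 2.5 × 10⁻⁴ → stable
The 46–120 m interval has Δρ < 0: lighter water underlies denser water.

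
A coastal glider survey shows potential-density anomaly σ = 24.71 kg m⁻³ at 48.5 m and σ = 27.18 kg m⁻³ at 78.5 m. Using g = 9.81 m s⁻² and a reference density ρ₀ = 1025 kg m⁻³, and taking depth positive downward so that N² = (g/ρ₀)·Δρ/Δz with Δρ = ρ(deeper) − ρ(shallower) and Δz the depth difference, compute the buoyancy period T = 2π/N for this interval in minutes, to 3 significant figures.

3.73 min

Δρ = 1027.18 − 1024.71 = 2.47 kg m⁻³ over Δz = 78.5 − 48.5 = 30 m.
N² = (9.81/1025) × (2.47/30) = 7.8799 × 10⁻⁴ s⁻².
N = √(7.8799 × 10⁻⁴) = 0.028071 rad s⁻¹, so T = 2π/N = 223.83 s = 3.7305 min ≈ 3.73 min.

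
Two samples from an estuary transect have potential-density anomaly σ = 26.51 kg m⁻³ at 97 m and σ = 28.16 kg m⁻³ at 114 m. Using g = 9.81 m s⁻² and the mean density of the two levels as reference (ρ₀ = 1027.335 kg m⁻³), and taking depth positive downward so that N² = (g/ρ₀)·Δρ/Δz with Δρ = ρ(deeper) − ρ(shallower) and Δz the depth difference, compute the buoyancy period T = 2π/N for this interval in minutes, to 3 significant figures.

Δρ = 1028.16 − 1026.51 = 1.65 kg m⁻³ over Δz = 114 − 97 = 17 m.
N² = (9.81/1027.335) × (1.65/17) = 9.2681 × 10⁻⁴ s⁻².
N = √(9.2681 × 10⁻⁴) = 0.030444 rad s⁻¹, so T = 2π/N = 206.39 s = 3.4398 min ≈ 3.44 min.

3.44 min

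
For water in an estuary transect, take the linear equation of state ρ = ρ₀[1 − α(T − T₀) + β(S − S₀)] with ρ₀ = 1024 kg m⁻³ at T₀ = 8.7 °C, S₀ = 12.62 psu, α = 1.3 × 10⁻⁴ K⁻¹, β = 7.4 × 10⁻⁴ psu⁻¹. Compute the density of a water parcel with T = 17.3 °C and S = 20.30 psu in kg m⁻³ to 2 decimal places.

T − T₀ = +8.6 K, S − S₀ = +7.68 psu.
Bracket = 1 − α·(+8.6) + β·(+7.68) = 1 + (4.5652 × 10⁻³) = 1.0045652.
ρ = 1024 × 1.0045652 = 1028.67 kg m⁻³.

1028.67 kg m⁻³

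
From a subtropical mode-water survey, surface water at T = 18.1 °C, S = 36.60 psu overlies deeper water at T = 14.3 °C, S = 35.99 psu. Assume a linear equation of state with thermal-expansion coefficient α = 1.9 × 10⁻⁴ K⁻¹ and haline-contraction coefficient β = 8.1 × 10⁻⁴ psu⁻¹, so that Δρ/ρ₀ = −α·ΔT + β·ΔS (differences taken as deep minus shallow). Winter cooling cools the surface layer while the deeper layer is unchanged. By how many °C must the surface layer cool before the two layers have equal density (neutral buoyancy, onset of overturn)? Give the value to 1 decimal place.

1.2 °C

Neutral buoyancy requires Δρ = 0, i.e. −α(T_deep − T_surf′) + β(S_deep − S_surf) = 0.
T_surf′ = T_deep − (β/α)·ΔS = 14.3 − (8.1 × 10⁻⁴/1.9 × 10⁻⁴)·(-0.61) = 16.901 °C.
Cooling required: 18.1 − (16.901) = 1.199 °C.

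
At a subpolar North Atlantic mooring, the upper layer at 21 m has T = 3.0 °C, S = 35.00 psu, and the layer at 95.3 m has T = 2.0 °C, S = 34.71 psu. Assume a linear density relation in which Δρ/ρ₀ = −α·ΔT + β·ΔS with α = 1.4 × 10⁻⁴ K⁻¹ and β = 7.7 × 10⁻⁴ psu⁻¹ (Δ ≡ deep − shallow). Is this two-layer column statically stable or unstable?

ΔT = 2.0 − 3.0 = -1.0 K and ΔS = 34.71 − 35.00 = -0.29 psu (deep − shallow).
−αΔT = 1.40 × 10⁻⁴; βΔS = -2.233 × 10⁻⁴; sum Δρ/ρ₀ = -8.33 × 10⁻⁵.
Δρ/ρ₀ < 0, so Δρ < 0: deeper water is lighter → statically unstable; the column would overturn.

unstable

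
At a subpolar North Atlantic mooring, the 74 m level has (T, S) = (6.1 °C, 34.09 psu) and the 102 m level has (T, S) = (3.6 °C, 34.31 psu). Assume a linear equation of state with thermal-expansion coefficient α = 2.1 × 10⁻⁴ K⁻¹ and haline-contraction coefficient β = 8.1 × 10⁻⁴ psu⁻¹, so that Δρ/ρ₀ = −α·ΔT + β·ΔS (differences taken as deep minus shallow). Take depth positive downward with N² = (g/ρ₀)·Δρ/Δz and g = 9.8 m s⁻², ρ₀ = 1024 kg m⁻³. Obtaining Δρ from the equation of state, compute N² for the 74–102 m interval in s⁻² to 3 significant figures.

ΔT = -2.5 K, ΔS = +0.22 psu (deep − shallow).
Δρ/ρ₀ = −αΔT + βΔS = 5.25 × 10⁻⁴ + 1.782 × 10⁻⁴ = 7.032 × 10⁻⁴, so Δρ ≈ 0.7201 kg m⁻³.
N² = (g/ρ₀)·Δρ/Δz = g·(Δρ/ρ₀)/Δz = 9.8 × 7.032 × 10⁻⁴ / 28 = 2.4612 × 10⁻⁴ s⁻² ≈ 2.46 × 10⁻⁴ s⁻².

2.46 × 10⁻⁴ s⁻²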